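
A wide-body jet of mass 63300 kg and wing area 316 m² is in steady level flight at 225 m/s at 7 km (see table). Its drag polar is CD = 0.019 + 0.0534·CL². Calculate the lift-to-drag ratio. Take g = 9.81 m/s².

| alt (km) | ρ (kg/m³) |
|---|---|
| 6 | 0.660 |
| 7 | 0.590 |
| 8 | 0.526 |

L/D = 6.6

At 7 km, from the table: ρ = 0.590 kg/m³.
Weight W = mg = 63300 × 9.81 = 6.2097×10^5 N; in level flight L = W.
Dynamic pressure q = 0.5 × 0.59 × 225² = 14930 Pa.
CL = W/(q·S) = 6.2097×10^5 / (14930 × 316) = 0.1316.
CD = 0.019 + 0.0534 × 0.1316² = 0.01992.
L/D = CL/CD = 0.1316 / 0.01992 = 6.6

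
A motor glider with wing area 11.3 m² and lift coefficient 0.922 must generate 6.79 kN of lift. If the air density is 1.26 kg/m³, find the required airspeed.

v = 32.2 m/s

L = ½ρv²S·CL ⇒ v = √(2L/(ρ·S·CL))
v = √(2 × 6790 / (1.26 × 11.3 × 0.922)) = √1034 = 32.2 m/s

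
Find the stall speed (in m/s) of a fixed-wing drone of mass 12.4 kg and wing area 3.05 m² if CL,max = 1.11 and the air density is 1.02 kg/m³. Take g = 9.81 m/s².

At stall, lift equals weight: L = W = m·g = 12.4 × 9.81 = 121.6 N.
From L = ½ρV²S·CL,max = W: V_stall = √(2W/(ρSCL,max)) = √(2·121.6/(1.02·3.05·1.11))
V_stall = √70.45 = 8.39 m/s

V_stall = 8.39 m/s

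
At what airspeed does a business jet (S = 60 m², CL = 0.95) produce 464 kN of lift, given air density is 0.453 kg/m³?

L = ½ρv²S·CL ⇒ v = √(2L/(ρ·S·CL))
v = √(2 × 4.64×10^5 / (0.453 × 60 × 0.95)) = √35940 = 190 m/s

v = 190 m/s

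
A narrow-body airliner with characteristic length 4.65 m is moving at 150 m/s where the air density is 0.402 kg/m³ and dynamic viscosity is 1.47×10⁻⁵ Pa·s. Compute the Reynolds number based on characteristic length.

Re = ρ·v·c/μ = 0.402 × 150 × 4.65 / (1.47×10⁻⁵) = 1.91×10^7

Re = 1.91×10^7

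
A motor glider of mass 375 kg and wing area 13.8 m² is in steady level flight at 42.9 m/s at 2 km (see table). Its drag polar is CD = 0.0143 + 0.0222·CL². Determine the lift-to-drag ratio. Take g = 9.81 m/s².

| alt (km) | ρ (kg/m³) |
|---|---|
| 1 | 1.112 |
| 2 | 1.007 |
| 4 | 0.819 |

L/D = 17.8

At 2 km, from the table: ρ = 1.007 kg/m³.
In steady level flight, lift balances weight: W = mg = 375 × 9.81 = 3678.8 N.
Dynamic pressure q = 0.5 × 1.007 × 42.9² = 926.6 Pa.
Required CL = L/(qS) = 3678.8/(926.6·13.8) = 0.2877.
CD = 0.0143 + 0.0222 × 0.2877² = 0.01614.
L/D = CL/CD = 0.2877 / 0.01614 = 17.8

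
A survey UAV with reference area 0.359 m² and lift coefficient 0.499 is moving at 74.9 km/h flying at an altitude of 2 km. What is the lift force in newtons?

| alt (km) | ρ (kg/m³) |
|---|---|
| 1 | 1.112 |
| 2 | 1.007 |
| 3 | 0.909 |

L = 39 N

At 2 km, from the table: ρ = 1.007 kg/m³.
Convert speed: v = 74.9 km/h ÷ 3.6 = 20.81 m/s.
Dynamic pressure q = ½ρv² = ½ × 1.007 × 20.81² = 218 Pa.
L = q·S·CL = 218 × 0.359 × 0.499 = 39 N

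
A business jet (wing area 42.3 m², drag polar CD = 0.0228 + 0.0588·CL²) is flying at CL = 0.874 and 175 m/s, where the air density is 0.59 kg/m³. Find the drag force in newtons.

D = 25900 N

CD = 0.0228 + 0.0588 × 0.874² = 0.06772
D = ½ρv²S·CD = ½ × 0.59 × 175² × 42.3 × 0.06772 = 25900 N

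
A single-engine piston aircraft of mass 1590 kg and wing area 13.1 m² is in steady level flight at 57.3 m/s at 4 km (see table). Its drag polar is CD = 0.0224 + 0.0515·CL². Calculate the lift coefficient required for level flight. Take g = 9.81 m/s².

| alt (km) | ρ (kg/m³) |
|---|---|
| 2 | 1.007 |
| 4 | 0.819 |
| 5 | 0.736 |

At 4 km, from the table: ρ = 0.819 kg/m³.
Level flight ⇒ L = W = m·g = 1590 × 9.81 = 15598 N.
q = ½ρv² = ½ × 0.819 × 57.3² = 1345 Pa.
CL = 2W/(ρv²S) = 2×15598/(0.819×57.3²×13.1) = 0.8856.

CL = 0.886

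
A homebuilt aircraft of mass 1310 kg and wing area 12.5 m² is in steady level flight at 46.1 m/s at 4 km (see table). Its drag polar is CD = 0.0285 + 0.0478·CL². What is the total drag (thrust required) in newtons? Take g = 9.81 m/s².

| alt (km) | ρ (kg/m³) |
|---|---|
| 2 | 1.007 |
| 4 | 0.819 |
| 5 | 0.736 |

D = 1040 N

At 4 km, from the table: ρ = 0.819 kg/m³.
Level flight ⇒ L = W = m·g = 1310 × 9.81 = 12851 N.
q = ½ρv² = ½ × 0.819 × 46.1² = 870.3 Pa.
CL = 2W/(ρv²S) = 2×12851/(0.819×46.1²×12.5) = 1.181.
CD = 0.0285 + 0.0478 × 1.181² = 0.09521.
D = q·S·CD = 870.3 × 12.5 × 0.09521 = 1036 N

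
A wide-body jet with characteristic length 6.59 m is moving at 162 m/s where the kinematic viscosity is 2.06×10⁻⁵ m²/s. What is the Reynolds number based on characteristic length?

Re = 5.18×10^7

Re = v·c/ν = 162 × 6.59 / (2.06×10⁻⁵) = 5.18×10^7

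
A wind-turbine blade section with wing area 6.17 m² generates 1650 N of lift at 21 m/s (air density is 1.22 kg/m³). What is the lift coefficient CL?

CL = 0.994

From L = ½ρv²S·CL, rearranging gives CL = 2L/(ρv²S).
CL = 2 × 1650 / (1.22 × 21² × 6.17) = 0.994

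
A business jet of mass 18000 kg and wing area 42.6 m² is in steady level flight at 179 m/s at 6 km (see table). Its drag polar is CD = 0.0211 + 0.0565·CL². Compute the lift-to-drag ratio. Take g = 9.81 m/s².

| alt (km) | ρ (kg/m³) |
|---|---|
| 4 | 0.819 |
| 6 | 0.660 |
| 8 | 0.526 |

At 6 km, from the table: ρ = 0.660 kg/m³.
Level flight ⇒ L = W = m·g = 18000 × 9.81 = 1.7658×10^5 N.
q = ½ρv² = ½ × 0.66 × 179² = 10570 Pa.
Required CL = L/(qS) = 1.7658×10^5/(10570·42.6) = 0.392.
CD = 0.0211 + 0.0565 × 0.392² = 0.02978.
L/D = CL/CD = 0.392 / 0.02978 = 13.2

L/D = 13.2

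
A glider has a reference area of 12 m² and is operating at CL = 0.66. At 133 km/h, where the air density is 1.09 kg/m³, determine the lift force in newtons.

L = 5890 N

Convert speed: v = 133 km/h ÷ 3.6 = 36.94 m/s.
Dynamic pressure q = ½ρv² = ½ × 1.09 × 36.94² = 743.9 Pa.
L = q·S·CL = 743.9 × 12 × 0.66 = 5890 N ≈ 5.89 kN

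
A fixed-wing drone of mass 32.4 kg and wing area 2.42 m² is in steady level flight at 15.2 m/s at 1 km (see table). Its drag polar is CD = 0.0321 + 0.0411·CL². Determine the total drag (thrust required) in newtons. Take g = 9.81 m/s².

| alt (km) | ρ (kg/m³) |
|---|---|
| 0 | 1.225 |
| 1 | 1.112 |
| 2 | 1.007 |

D = 23.3 N

At 1 km, from the table: ρ = 1.112 kg/m³.
Weight W = mg = 32.4 × 9.81 = 317.84 N; in level flight L = W.
q = ½ρv² = ½ × 1.112 × 15.2² = 128.5 Pa.
Required CL = L/(qS) = 317.84/(128.5·2.42) = 1.022.
CD = 0.0321 + 0.0411 × 1.022² = 0.07507.
D = q·S·CD = 128.5 × 2.42 × 0.07507 = 23.34 N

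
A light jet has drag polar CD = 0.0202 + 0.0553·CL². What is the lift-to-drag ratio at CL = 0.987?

CD = 0.0202 + 0.0553 × 0.987² = 0.07407
L/D = CL/CD = 0.987 / 0.07407 = 13.3

L/D = 13.3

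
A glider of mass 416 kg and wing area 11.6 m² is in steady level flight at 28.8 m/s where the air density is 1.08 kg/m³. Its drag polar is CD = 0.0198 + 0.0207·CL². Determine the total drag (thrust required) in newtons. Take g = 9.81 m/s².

D = 169 N

In steady level flight, lift balances weight: W = mg = 416 × 9.81 = 4081 N.
Dynamic pressure q = 0.5 × 1.08 × 28.8² = 447.9 Pa.
CL = W/(q·S) = 4081 / (447.9 × 11.6) = 0.7855.
CD = 0.0198 + 0.0207 × 0.7855² = 0.03257.
D = q·S·CD = 447.9 × 11.6 × 0.03257 = 169.2 N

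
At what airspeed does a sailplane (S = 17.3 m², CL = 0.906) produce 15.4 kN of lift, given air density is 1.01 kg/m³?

L = ½ρv²S·CL ⇒ v = √(2L/(ρ·S·CL))
v = √(2 × 15400 / (1.01 × 17.3 × 0.906)) = √1946 = 44.1 m/s

v = 44.1 m/s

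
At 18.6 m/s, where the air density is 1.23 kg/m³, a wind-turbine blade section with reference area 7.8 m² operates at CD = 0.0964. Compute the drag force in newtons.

Dynamic pressure q = ½ρv² = ½ × 1.23 × 18.6² = 212.8 Pa.
D = q·S·CD = 212.8 × 7.8 × 0.0964 = 160 N

D = 160 N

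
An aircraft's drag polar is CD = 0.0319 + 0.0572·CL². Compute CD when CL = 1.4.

CD = 0.0319 + 0.0572 × 1.4² = 0.0319 + 0.1121 = 0.144

CD = 0.144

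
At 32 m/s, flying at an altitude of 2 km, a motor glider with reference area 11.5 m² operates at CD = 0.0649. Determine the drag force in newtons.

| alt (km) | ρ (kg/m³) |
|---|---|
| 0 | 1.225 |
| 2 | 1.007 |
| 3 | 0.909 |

D = 385 N

At 2 km, from the table: ρ = 1.007 kg/m³.
D = ½ρv²S·CD = ½ × 1.007 × 32² × 11.5 × 0.0649 = 385 N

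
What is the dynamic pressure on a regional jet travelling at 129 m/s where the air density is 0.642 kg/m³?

q = ½ρv² = ½ × 0.642 × 129² = 5340 Pa

q = 5340 Pa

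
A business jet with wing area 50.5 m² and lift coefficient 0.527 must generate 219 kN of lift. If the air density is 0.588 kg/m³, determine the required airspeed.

v = 167 m/s

L = ½ρv²S·CL ⇒ v = √(2L/(ρ·S·CL))
v = √(2 × 2.19×10^5 / (0.588 × 50.5 × 0.527)) = √27990 = 167 m/s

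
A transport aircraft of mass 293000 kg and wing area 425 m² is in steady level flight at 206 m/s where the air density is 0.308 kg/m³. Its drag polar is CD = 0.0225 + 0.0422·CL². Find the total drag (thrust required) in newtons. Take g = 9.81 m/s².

D = 1.88×10^5 N

Level flight ⇒ L = W = m·g = 293000 × 9.81 = 2.8743×10^6 N.
q = ½ρv² = ½ × 0.308 × 206² = 6535 Pa.
CL = 2W/(ρv²S) = 2×2.8743×10^6/(0.308×206²×425) = 1.035.
CD = 0.0225 + 0.0422 × 1.035² = 0.0677.
D = q·S·CD = 6535 × 425 × 0.0677 = 1.88×10^5 N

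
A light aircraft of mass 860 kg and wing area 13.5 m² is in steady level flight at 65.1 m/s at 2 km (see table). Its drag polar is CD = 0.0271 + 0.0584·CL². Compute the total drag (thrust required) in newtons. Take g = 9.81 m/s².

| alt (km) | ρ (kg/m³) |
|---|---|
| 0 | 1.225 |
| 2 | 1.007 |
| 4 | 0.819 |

D = 925 N

At 2 km, from the table: ρ = 1.007 kg/m³.
Weight W = mg = 860 × 9.81 = 8436.6 N; in level flight L = W.
Dynamic pressure q = 0.5 × 1.007 × 65.1² = 2134 Pa.
CL = 2W/(ρv²S) = 2×8436.6/(1.007×65.1²×13.5) = 0.2929.
CD = 0.0271 + 0.0584 × 0.2929² = 0.03211.
D = q·S·CD = 2134 × 13.5 × 0.03211 = 925 N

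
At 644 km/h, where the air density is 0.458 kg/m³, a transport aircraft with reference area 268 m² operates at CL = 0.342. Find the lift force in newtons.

L = 6.72×10^5 N

Convert speed: v = 644 km/h ÷ 3.6 = 178.9 m/s.
L = ½ρv²S·CL = ½ × 0.458 × 178.9² × 268 × 0.342 = 6.72×10^5 N ≈ 672 kN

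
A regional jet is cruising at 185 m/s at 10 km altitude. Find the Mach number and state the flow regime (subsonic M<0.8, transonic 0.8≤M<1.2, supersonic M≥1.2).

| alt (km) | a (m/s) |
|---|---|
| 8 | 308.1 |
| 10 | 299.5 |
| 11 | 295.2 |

M = 0.618 (subsonic)

At 10 km, from the table: a = 299.5 m/s.
M = v/a = 185 / 299.5 = 0.618
M = 0.618 → subsonic.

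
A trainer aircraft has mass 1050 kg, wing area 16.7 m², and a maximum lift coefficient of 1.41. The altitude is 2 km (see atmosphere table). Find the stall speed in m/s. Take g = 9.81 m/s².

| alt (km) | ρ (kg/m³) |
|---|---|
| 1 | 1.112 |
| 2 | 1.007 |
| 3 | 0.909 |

At 2 km, from the table: ρ = 1.007 kg/m³.
Weight W = mg = 1050 × 9.81 = 10300 N.
V_stall = √(2W/(ρ·S·CL,max)) = √(2 × 10300 / (1.007 × 16.7 × 1.41))
V_stall = √868.8 = 29.5 m/s

V_stall = 29.5 m/s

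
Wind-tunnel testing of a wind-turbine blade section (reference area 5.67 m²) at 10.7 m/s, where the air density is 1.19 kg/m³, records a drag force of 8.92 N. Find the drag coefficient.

CD = 0.0231

From D = ½ρv²S·CD, rearranging gives CD = 2D/(ρv²S).
CD = 2 × 8.92 / (1.19 × 10.7² × 5.67) = 0.0231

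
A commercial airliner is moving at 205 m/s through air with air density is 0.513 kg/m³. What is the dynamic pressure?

q = ½ρv² = ½ × 0.513 × 205² = 10800 Pa

q = 10800 Pa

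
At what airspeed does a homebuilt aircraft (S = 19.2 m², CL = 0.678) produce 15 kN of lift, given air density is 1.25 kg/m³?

v = 42.9 m/s

L = ½ρv²S·CL ⇒ v = √(2L/(ρ·S·CL))
v = √(2 × 15000 / (1.25 × 19.2 × 0.678)) = √1844 = 42.9 m/s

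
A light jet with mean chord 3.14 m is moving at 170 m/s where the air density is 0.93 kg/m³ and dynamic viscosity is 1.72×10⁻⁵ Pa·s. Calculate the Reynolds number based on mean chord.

Re = 2.89×10^7

Re = ρ·v·c/μ = 0.93 × 170 × 3.14 / (1.72×10⁻⁵) = 2.89×10^7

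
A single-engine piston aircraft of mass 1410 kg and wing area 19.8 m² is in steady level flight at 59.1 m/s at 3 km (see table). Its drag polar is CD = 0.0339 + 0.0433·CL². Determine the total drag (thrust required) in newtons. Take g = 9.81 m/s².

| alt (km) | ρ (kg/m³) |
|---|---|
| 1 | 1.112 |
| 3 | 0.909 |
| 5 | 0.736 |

At 3 km, from the table: ρ = 0.909 kg/m³.
Weight W = mg = 1410 × 9.81 = 13832 N; in level flight L = W.
Dynamic pressure q = 0.5 × 0.909 × 59.1² = 1587 Pa.
CL = 2W/(ρv²S) = 2×13832/(0.909×59.1²×19.8) = 0.4401.
CD = 0.0339 + 0.0433 × 0.4401² = 0.04229.
D = q·S·CD = 1587 × 19.8 × 0.04229 = 1329 N

D = 1330 N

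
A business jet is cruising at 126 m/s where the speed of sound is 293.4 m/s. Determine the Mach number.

M = 0.429

M = v/a = 126 / 293.4 = 0.429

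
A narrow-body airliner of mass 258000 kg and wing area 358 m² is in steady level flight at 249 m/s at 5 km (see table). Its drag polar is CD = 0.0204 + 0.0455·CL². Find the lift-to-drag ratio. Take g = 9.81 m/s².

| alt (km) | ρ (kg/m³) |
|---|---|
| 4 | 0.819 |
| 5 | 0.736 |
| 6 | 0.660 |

At 5 km, from the table: ρ = 0.736 kg/m³.
In steady level flight, lift balances weight: W = mg = 258000 × 9.81 = 2.531×10^6 N.
Dynamic pressure q = 0.5 × 0.736 × 249² = 22820 Pa.
CL = W/(q·S) = 2.531×10^6 / (22820 × 358) = 0.3099.
CD = 0.0204 + 0.0455 × 0.3099² = 0.02477.
L/D = CL/CD = 0.3099 / 0.02477 = 12.5

L/D = 12.5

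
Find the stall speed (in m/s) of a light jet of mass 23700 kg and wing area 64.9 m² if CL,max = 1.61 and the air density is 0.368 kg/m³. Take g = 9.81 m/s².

V_stall = 110 m/s

At stall, lift equals weight: L = W = m·g = 23700 × 9.81 = 2.325×10^5 N.
From L = ½ρV²S·CL,max = W: V_stall = √(2W/(ρSCL,max)) = √(2·2.325×10^5/(0.368·64.9·1.61))
V_stall = √12090 = 110 m/s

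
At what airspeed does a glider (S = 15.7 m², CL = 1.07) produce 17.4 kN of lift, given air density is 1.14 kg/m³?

v = 42.6 m/s

L = ½ρv²S·CL ⇒ v = √(2L/(ρ·S·CL))
v = √(2 × 17400 / (1.14 × 15.7 × 1.07)) = √1817 = 42.6 m/s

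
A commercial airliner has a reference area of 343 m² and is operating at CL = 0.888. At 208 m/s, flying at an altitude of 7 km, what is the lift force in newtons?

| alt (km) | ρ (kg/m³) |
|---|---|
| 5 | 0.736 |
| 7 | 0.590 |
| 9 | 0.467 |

At 7 km, from the table: ρ = 0.590 kg/m³.
L = ½ρv²S·CL = ½ × 0.59 × 208² × 343 × 0.888 = 3.89×10^6 N ≈ 3890 kN

L = 3.89×10^6 N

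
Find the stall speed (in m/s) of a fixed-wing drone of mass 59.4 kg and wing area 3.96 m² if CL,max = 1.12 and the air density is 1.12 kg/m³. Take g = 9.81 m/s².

V_stall = 15.3 m/s

Weight W = mg = 59.4 × 9.81 = 582.7 N.
From L = ½ρV²S·CL,max = W: V_stall = √(2W/(ρSCL,max)) = √(2·582.7/(1.12·3.96·1.12))
V_stall = √234.6 = 15.3 m/s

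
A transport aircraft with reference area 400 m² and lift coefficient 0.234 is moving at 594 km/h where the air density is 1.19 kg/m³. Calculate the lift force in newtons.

Convert speed: v = 594 km/h ÷ 3.6 = 165 m/s.
Dynamic pressure q = ½ρv² = ½ × 1.19 × 165² = 16200 Pa.
L = q·S·CL = 16200 × 400 × 0.234 = 1.52×10^6 N ≈ 1520 kN

L = 1.52×10^6 N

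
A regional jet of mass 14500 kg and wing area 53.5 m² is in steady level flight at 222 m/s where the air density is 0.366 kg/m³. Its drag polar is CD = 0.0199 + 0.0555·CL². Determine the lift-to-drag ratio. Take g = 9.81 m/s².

L/D = 11.9

In steady level flight, lift balances weight: W = mg = 14500 × 9.81 = 1.4224×10^5 N.
q = ½ρv² = ½ × 0.366 × 222² = 9019 Pa.
CL = 2W/(ρv²S) = 2×1.4224×10^5/(0.366×222²×53.5) = 0.2948.
CD = 0.0199 + 0.0555 × 0.2948² = 0.02472.
L/D = CL/CD = 0.2948 / 0.02472 = 11.9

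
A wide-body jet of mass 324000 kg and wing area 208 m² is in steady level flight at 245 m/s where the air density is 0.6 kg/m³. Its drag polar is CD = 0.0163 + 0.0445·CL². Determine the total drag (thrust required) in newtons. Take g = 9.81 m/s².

Weight W = mg = 324000 × 9.81 = 3.1784×10^6 N; in level flight L = W.
Dynamic pressure q = 0.5 × 0.6 × 245² = 18010 Pa.
CL = W/(q·S) = 3.1784×10^6 / (18010 × 208) = 0.8486.
CD = 0.0163 + 0.0445 × 0.8486² = 0.04834.
D = q·S·CD = 18010 × 208 × 0.04834 = 1.811×10^5 N

D = 1.81×10^5 N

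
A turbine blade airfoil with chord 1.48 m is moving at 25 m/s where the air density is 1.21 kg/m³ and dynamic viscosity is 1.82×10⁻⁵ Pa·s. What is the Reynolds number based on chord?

Re = 2.46×10^6

Re = ρ·v·c/μ = 1.21 × 25 × 1.48 / (1.82×10⁻⁵) = 2.46×10^6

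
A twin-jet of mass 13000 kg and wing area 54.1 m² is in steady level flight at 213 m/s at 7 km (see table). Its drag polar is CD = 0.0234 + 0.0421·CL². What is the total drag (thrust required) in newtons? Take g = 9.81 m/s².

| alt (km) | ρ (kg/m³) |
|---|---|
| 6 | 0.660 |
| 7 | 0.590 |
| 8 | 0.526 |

At 7 km, from the table: ρ = 0.590 kg/m³.
Level flight ⇒ L = W = m·g = 13000 × 9.81 = 1.2753×10^5 N.
q = ½ρv² = ½ × 0.59 × 213² = 13380 Pa.
Required CL = L/(qS) = 1.2753×10^5/(13380·54.1) = 0.1761.
CD = 0.0234 + 0.0421 × 0.1761² = 0.02471.
D = q·S·CD = 13380 × 54.1 × 0.02471 = 17890 N

D = 17900 N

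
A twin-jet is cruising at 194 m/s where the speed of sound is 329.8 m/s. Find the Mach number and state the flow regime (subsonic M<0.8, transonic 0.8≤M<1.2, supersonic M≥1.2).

M = v/a = 194 / 329.8 = 0.588
M = 0.588 → subsonic.

M = 0.588 (subsonic)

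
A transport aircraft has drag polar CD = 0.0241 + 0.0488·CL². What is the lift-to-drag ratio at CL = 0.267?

L/D = 9.68

CD = 0.0241 + 0.0488 × 0.267² = 0.02758
L/D = CL/CD = 0.267 / 0.02758 = 9.68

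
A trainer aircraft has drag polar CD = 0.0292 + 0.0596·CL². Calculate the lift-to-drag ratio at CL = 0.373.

L/D = 9.95

CD = 0.0292 + 0.0596 × 0.373² = 0.03749
L/D = CL/CD = 0.373 / 0.03749 = 9.95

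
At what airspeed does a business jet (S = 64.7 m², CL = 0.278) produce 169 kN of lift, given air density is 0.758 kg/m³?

v = 157 m/s

L = ½ρv²S·CL ⇒ v = √(2L/(ρ·S·CL))
v = √(2 × 1.69×10^5 / (0.758 × 64.7 × 0.278)) = √24790 = 157 m/s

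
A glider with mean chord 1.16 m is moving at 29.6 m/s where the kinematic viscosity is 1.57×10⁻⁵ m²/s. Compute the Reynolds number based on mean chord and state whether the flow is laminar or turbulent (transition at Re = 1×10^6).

Re = 2.19×10^6 (turbulent)

Re = v·c/ν = 29.6 × 1.16 / (1.57×10⁻⁵) = 2.19×10^6
Since 2.19×10^6 > 1×10^6, the flow is turbulent.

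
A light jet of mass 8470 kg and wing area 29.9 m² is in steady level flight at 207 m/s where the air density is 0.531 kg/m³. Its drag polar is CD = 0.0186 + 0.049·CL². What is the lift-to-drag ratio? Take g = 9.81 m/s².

In steady level flight, lift balances weight: W = mg = 8470 × 9.81 = 83091 N.
q = ½ρv² = ½ × 0.531 × 207² = 11380 Pa.
CL = W/(q·S) = 83091 / (11380 × 29.9) = 0.2443.
CD = 0.0186 + 0.049 × 0.2443² = 0.02152.
L/D = CL/CD = 0.2443 / 0.02152 = 11.3

L/D = 11.3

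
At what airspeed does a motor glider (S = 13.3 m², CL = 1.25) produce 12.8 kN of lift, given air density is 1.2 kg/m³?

L = ½ρv²S·CL ⇒ v = √(2L/(ρ·S·CL))
v = √(2 × 12800 / (1.2 × 13.3 × 1.25)) = √1283 = 35.8 m/s

v = 35.8 m/s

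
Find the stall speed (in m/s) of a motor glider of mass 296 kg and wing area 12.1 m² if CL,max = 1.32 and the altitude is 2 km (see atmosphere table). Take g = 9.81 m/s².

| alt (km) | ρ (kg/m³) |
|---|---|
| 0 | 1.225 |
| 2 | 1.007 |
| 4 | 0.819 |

At 2 km, from the table: ρ = 1.007 kg/m³.
Weight W = mg = 296 × 9.81 = 2904 N.
V_stall = √(2W/(ρ·S·CL,max)) = √(2 × 2904 / (1.007 × 12.1 × 1.32))
V_stall = √361.1 = 19 m/s

V_stall = 19 m/s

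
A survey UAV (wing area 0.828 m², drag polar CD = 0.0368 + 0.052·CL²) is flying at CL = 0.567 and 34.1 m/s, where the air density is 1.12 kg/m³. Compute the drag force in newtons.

CD = 0.0368 + 0.052 × 0.567² = 0.05352
D = ½ρv²S·CD = ½ × 1.12 × 34.1² × 0.828 × 0.05352 = 28.9 N

D = 28.9 N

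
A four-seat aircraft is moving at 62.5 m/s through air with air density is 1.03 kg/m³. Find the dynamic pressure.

q = 2010 Pa

q = ½ρv² = ½ × 1.03 × 62.5² = 2010 Pa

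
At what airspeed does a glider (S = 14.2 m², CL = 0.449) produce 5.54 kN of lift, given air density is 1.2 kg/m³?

L = ½ρv²S·CL ⇒ v = √(2L/(ρ·S·CL))
v = √(2 × 5540 / (1.2 × 14.2 × 0.449)) = √1448 = 38.1 m/s

v = 38.1 m/s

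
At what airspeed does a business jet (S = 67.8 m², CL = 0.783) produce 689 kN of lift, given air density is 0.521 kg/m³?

v = 223 m/s

L = ½ρv²S·CL ⇒ v = √(2L/(ρ·S·CL))
v = √(2 × 6.89×10^5 / (0.521 × 67.8 × 0.783)) = √49820 = 223 m/s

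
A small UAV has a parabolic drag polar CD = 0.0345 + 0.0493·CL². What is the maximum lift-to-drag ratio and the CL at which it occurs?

(L/D)max = 12.1, at CL = 0.837

For CD = CD0 + K·CL², (L/D)max occurs at CL* = √(CD0/K) and equals 1/(2√(K·CD0)).
(L/D)max = 1/(2√(0.0493 × 0.0345)) = 1/(2 × 0.04124) = 12.1
CL* = √(0.0345/0.0493) = 0.837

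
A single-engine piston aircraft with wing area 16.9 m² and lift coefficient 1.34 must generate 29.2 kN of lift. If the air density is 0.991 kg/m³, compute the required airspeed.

v = 51 m/s

L = ½ρv²S·CL ⇒ v = √(2L/(ρ·S·CL))
v = √(2 × 29200 / (0.991 × 16.9 × 1.34)) = √2602 = 51 m/s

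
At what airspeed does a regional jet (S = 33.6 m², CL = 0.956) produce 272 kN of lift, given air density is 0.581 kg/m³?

v = 171 m/s

L = ½ρv²S·CL ⇒ v = √(2L/(ρ·S·CL))
v = √(2 × 2.72×10^5 / (0.581 × 33.6 × 0.956)) = √29150 = 171 m/s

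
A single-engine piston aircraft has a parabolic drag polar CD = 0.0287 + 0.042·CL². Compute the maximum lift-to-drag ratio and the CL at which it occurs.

(L/D)max = 14.4, at CL = 0.827

For CD = CD0 + K·CL², (L/D)max occurs at CL* = √(CD0/K) and equals 1/(2√(K·CD0)).
(L/D)max = 1/(2√(0.042 × 0.0287)) = 1/(2 × 0.03472) = 14.4
CL* = √(0.0287/0.042) = 0.827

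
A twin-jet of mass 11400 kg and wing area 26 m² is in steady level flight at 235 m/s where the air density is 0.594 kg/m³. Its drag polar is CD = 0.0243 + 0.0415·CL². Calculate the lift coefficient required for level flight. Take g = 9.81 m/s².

Level flight ⇒ L = W = m·g = 11400 × 9.81 = 1.1183×10^5 N.
q = ½ρv² = ½ × 0.594 × 235² = 16400 Pa.
CL = 2W/(ρv²S) = 2×1.1183×10^5/(0.594×235²×26) = 0.2622.

CL = 0.262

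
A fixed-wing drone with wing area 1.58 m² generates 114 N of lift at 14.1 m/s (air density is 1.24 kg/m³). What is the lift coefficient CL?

From L = ½ρv²S·CL, rearranging gives CL = 2L/(ρv²S).
CL = 2 × 114 / (1.24 × 14.1² × 1.58) = 0.585

CL = 0.585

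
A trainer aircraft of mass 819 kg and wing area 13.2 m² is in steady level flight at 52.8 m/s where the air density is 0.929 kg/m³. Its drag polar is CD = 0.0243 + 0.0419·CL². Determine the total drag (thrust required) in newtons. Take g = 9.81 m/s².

Level flight ⇒ L = W = m·g = 819 × 9.81 = 8034.4 N.
q = ½ρv² = ½ × 0.929 × 52.8² = 1295 Pa.
Required CL = L/(qS) = 8034.4/(1295·13.2) = 0.47.
CD = 0.0243 + 0.0419 × 0.47² = 0.03356.
D = q·S·CD = 1295 × 13.2 × 0.03356 = 573.6 N

D = 574 N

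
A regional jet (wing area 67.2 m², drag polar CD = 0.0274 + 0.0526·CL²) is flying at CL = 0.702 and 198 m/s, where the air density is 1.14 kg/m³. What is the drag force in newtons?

D = 80100 N

CD = 0.0274 + 0.0526 × 0.702² = 0.05332
D = ½ρv²S·CD = ½ × 1.14 × 198² × 67.2 × 0.05332 = 80100 N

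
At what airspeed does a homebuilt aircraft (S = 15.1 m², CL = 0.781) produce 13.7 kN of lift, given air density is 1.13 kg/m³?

L = ½ρv²S·CL ⇒ v = √(2L/(ρ·S·CL))
v = √(2 × 13700 / (1.13 × 15.1 × 0.781)) = √2056 = 45.3 m/s

v = 45.3 m/s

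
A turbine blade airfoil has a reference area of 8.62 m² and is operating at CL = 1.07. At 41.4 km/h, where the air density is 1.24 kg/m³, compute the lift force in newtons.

L = 756 N

Convert speed: v = 41.4 km/h ÷ 3.6 = 11.5 m/s.
L = ½ρv²S·CL = ½ × 1.24 × 11.5² × 8.62 × 1.07 = 756 N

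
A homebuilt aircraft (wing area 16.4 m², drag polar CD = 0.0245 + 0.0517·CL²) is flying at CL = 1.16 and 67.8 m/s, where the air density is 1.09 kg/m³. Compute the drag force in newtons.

CD = 0.0245 + 0.0517 × 1.16² = 0.09407
D = ½ρv²S·CD = ½ × 1.09 × 67.8² × 16.4 × 0.09407 = 3860 N

D = 3860 N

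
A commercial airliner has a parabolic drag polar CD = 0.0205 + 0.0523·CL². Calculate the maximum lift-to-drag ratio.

(L/D)max = 15.3

For CD = CD0 + K·CL², (L/D)max occurs at CL* = √(CD0/K) and equals 1/(2√(K·CD0)).
(L/D)max = 1/(2√(0.0523 × 0.0205)) = 1/(2 × 0.03274) = 15.3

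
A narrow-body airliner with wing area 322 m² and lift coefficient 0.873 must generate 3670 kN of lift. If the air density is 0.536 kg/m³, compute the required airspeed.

v = 221 m/s

L = ½ρv²S·CL ⇒ v = √(2L/(ρ·S·CL))
v = √(2 × 3.67×10^6 / (0.536 × 322 × 0.873)) = √48710 = 221 m/s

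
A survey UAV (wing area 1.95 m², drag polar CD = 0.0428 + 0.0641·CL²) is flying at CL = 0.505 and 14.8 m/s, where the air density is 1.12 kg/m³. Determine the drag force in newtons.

CD = 0.0428 + 0.0641 × 0.505² = 0.05915
D = ½ρv²S·CD = ½ × 1.12 × 14.8² × 1.95 × 0.05915 = 14.1 N

D = 14.1 N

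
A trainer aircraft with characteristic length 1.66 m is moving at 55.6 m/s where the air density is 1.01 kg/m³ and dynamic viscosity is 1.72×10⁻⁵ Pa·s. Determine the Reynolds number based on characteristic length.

Re = 5.42×10^6

Re = ρ·v·c/μ = 1.01 × 55.6 × 1.66 / (1.72×10⁻⁵) = 5.42×10^6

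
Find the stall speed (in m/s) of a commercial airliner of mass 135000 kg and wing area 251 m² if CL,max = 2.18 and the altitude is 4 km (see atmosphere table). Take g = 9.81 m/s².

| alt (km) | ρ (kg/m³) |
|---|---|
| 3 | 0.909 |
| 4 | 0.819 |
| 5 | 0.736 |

At 4 km, from the table: ρ = 0.819 kg/m³.
Stall occurs when L = W at CL,max. W = mg = 135000 × 9.81 = 1.324×10^6 N.
V_stall = √(2W/(ρ·S·CL,max)) = √(2 × 1.324×10^6 / (0.819 × 251 × 2.18))
V_stall = √5910 = 76.9 m/s

V_stall = 76.9 m/s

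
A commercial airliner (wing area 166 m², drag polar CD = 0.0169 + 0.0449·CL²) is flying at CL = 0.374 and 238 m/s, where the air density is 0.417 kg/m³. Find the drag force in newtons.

CD = 0.0169 + 0.0449 × 0.374² = 0.02318
D = ½ρv²S·CD = ½ × 0.417 × 238² × 166 × 0.02318 = 45400 N

D = 45400 N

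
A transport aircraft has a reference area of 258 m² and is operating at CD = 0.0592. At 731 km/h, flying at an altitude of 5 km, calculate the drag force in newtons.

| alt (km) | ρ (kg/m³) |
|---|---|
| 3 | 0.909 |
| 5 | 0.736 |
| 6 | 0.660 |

D = 2.32×10^5 N

At 5 km, from the table: ρ = 0.736 kg/m³.
Convert speed: v = 731 km/h ÷ 3.6 = 203.1 m/s.
D = ½ρv²S·CD = ½ × 0.736 × 203.1² × 258 × 0.0592 = 2.32×10^5 N ≈ 232 kN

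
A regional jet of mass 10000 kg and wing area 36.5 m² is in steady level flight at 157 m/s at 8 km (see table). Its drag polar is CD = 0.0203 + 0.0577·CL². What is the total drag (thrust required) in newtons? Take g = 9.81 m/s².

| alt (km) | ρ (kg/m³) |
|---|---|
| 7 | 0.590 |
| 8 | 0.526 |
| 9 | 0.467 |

At 8 km, from the table: ρ = 0.526 kg/m³.
Weight W = mg = 10000 × 9.81 = 98100 N; in level flight L = W.
q = ½ρv² = ½ × 0.526 × 157² = 6483 Pa.
CL = W/(q·S) = 98100 / (6483 × 36.5) = 0.4146.
CD = 0.0203 + 0.0577 × 0.4146² = 0.03022.
D = q·S·CD = 6483 × 36.5 × 0.03022 = 7150 N

D = 7150 N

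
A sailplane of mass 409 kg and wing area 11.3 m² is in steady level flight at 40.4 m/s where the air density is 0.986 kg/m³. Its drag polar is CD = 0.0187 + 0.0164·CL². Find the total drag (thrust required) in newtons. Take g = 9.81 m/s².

In steady level flight, lift balances weight: W = mg = 409 × 9.81 = 4012.3 N.
q = ½ρv² = ½ × 0.986 × 40.4² = 804.7 Pa.
CL = W/(q·S) = 4012.3 / (804.7 × 11.3) = 0.4413.
CD = 0.0187 + 0.0164 × 0.4413² = 0.02189.
D = q·S·CD = 804.7 × 11.3 × 0.02189 = 199.1 N

D = 199 N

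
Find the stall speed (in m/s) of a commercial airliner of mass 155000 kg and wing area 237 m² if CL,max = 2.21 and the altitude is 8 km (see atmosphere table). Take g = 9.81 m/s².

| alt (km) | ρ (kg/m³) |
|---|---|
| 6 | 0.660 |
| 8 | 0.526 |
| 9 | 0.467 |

At 8 km, from the table: ρ = 0.526 kg/m³.
Weight W = mg = 155000 × 9.81 = 1.521×10^6 N.
V_stall = √(2W/(ρ·S·CL,max)) = √(2 × 1.521×10^6 / (0.526 × 237 × 2.21))
V_stall = √11040 = 105 m/s

V_stall = 105 m/s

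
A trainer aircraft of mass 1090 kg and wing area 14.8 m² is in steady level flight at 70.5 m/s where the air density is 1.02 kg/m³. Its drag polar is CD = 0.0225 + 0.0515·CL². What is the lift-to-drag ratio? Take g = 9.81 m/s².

Level flight ⇒ L = W = m·g = 1090 × 9.81 = 10693 N.
Dynamic pressure q = 0.5 × 1.02 × 70.5² = 2535 Pa.
CL = 2W/(ρv²S) = 2×10693/(1.02×70.5²×14.8) = 0.285.
CD = 0.0225 + 0.0515 × 0.285² = 0.02668.
L/D = CL/CD = 0.285 / 0.02668 = 10.7

L/D = 10.7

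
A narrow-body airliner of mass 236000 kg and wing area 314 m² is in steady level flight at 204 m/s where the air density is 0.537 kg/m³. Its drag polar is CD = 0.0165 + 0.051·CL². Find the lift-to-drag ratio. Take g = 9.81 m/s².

Weight W = mg = 236000 × 9.81 = 2.3152×10^6 N; in level flight L = W.
q = ½ρv² = ½ × 0.537 × 204² = 11170 Pa.
CL = 2W/(ρv²S) = 2×2.3152×10^6/(0.537×204²×314) = 0.6599.
CD = 0.0165 + 0.051 × 0.6599² = 0.03871.
L/D = CL/CD = 0.6599 / 0.03871 = 17

L/D = 17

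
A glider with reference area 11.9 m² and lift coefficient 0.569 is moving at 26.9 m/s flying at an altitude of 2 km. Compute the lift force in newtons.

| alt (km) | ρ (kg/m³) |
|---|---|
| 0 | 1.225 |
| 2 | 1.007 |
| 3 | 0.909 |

L = 2470 N

At 2 km, from the table: ρ = 1.007 kg/m³.
L = ½ρv²S·CL = ½ × 1.007 × 26.9² × 11.9 × 0.569 = 2470 N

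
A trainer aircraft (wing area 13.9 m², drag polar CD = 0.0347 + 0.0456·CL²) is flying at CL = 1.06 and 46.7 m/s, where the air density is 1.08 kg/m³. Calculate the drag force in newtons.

CD = 0.0347 + 0.0456 × 1.06² = 0.08594
D = ½ρv²S·CD = ½ × 1.08 × 46.7² × 13.9 × 0.08594 = 1410 N

D = 1410 N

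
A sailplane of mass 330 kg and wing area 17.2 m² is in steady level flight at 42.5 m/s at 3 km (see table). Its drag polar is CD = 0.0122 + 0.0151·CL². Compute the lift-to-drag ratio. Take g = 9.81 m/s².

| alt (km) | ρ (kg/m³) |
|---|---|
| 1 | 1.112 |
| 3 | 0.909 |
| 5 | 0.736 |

L/D = 17.6

At 3 km, from the table: ρ = 0.909 kg/m³.
Level flight ⇒ L = W = m·g = 330 × 9.81 = 3237.3 N.
q = ½ρv² = ½ × 0.909 × 42.5² = 820.9 Pa.
Required CL = L/(qS) = 3237.3/(820.9·17.2) = 0.2293.
CD = 0.0122 + 0.0151 × 0.2293² = 0.01299.
L/D = CL/CD = 0.2293 / 0.01299 = 17.6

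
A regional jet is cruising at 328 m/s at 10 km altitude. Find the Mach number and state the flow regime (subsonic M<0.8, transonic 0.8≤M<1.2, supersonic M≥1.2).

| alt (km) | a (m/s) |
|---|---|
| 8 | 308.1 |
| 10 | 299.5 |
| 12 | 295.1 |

M = 1.1 (transonic)

At 10 km, from the table: a = 299.5 m/s.
M = v/a = 328 / 299.5 = 1.1
M = 1.1 → transonic.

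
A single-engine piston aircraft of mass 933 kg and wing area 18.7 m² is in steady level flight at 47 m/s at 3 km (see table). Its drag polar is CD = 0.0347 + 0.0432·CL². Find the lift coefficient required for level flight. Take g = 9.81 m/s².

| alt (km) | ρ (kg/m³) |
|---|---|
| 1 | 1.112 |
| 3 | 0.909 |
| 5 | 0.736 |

CL = 0.488

At 3 km, from the table: ρ = 0.909 kg/m³.
In steady level flight, lift balances weight: W = mg = 933 × 9.81 = 9152.7 N.
q = ½ρv² = ½ × 0.909 × 47² = 1004 Pa.
CL = 2W/(ρv²S) = 2×9152.7/(0.909×47²×18.7) = 0.4875.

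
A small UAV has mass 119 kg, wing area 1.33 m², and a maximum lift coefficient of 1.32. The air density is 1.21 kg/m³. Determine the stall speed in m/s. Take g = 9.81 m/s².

At stall, lift equals weight: L = W = m·g = 119 × 9.81 = 1167 N.
From L = ½ρV²S·CL,max = W: V_stall = √(2W/(ρSCL,max)) = √(2·1167/(1.21·1.33·1.32))
V_stall = √1099 = 33.2 m/s

V_stall = 33.2 m/s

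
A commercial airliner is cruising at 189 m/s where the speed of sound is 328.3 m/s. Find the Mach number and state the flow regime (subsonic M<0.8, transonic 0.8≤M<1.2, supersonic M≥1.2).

M = 0.576 (subsonic)

M = v/a = 189 / 328.3 = 0.576
M = 0.576 → subsonic.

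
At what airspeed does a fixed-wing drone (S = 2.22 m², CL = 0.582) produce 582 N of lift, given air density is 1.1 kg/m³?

v = 28.6 m/s

L = ½ρv²S·CL ⇒ v = √(2L/(ρ·S·CL))
v = √(2 × 582 / (1.1 × 2.22 × 0.582)) = √819 = 28.6 m/s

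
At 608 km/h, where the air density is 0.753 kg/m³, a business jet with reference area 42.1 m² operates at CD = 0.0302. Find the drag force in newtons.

Convert speed: v = 608 km/h ÷ 3.6 = 168.9 m/s.
Dynamic pressure q = ½ρv² = ½ × 0.753 × 168.9² = 10740 Pa.
D = q·S·CD = 10740 × 42.1 × 0.0302 = 13700 N ≈ 13.7 kN

D = 13700 N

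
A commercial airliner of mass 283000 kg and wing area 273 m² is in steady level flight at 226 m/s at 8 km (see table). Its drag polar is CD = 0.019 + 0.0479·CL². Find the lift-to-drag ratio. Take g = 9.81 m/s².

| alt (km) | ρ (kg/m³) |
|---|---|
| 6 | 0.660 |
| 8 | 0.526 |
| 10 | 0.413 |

At 8 km, from the table: ρ = 0.526 kg/m³.
Weight W = mg = 283000 × 9.81 = 2.7762×10^6 N; in level flight L = W.
Dynamic pressure q = 0.5 × 0.526 × 226² = 13430 Pa.
Required CL = L/(qS) = 2.7762×10^6/(13430·273) = 0.757.
CD = 0.019 + 0.0479 × 0.757² = 0.04645.
L/D = CL/CD = 0.757 / 0.04645 = 16.3

L/D = 16.3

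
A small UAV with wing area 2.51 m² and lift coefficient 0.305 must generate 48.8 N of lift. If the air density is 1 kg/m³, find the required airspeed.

L = ½ρv²S·CL ⇒ v = √(2L/(ρ·S·CL))
v = √(2 × 48.8 / (1 × 2.51 × 0.305)) = √127.5 = 11.3 m/s

v = 11.3 m/s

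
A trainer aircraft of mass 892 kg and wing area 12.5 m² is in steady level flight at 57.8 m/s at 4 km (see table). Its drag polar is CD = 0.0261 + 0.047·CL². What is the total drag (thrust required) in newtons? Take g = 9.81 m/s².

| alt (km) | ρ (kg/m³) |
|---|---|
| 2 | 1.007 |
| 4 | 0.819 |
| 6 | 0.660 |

D = 657 N

At 4 km, from the table: ρ = 0.819 kg/m³.
In steady level flight, lift balances weight: W = mg = 892 × 9.81 = 8750.5 N.
q = ½ρv² = ½ × 0.819 × 57.8² = 1368 Pa.
CL = W/(q·S) = 8750.5 / (1368 × 12.5) = 0.5117.
CD = 0.0261 + 0.047 × 0.5117² = 0.03841.
D = q·S·CD = 1368 × 12.5 × 0.03841 = 656.8 N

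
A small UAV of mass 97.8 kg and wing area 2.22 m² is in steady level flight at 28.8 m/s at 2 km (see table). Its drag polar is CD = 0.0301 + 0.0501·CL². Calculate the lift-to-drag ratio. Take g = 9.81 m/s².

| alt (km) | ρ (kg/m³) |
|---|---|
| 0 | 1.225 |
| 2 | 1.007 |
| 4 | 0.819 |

L/D = 12.4

At 2 km, from the table: ρ = 1.007 kg/m³.
Level flight ⇒ L = W = m·g = 97.8 × 9.81 = 959.42 N.
q = ½ρv² = ½ × 1.007 × 28.8² = 417.6 Pa.
CL = 2W/(ρv²S) = 2×959.42/(1.007×28.8²×2.22) = 1.035.
CD = 0.0301 + 0.0501 × 1.035² = 0.08375.
L/D = CL/CD = 1.035 / 0.08375 = 12.4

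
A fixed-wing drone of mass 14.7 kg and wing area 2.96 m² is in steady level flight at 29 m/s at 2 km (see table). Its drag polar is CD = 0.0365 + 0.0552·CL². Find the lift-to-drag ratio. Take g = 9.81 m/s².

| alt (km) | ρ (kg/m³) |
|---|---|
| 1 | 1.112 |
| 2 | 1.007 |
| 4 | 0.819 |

At 2 km, from the table: ρ = 1.007 kg/m³.
Level flight ⇒ L = W = m·g = 14.7 × 9.81 = 144.21 N.
Dynamic pressure q = 0.5 × 1.007 × 29² = 423.4 Pa.
CL = 2W/(ρv²S) = 2×144.21/(1.007×29²×2.96) = 0.1151.
CD = 0.0365 + 0.0552 × 0.1151² = 0.03723.
L/D = CL/CD = 0.1151 / 0.03723 = 3.09

L/D = 3.09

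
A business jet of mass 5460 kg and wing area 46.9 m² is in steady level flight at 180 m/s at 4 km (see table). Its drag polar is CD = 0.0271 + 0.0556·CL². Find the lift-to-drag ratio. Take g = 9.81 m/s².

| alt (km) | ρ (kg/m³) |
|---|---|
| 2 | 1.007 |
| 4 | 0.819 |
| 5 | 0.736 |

L/D = 3.13

At 4 km, from the table: ρ = 0.819 kg/m³.
Level flight ⇒ L = W = m·g = 5460 × 9.81 = 53563 N.
Dynamic pressure q = 0.5 × 0.819 × 180² = 13270 Pa.
CL = 2W/(ρv²S) = 2×53563/(0.819×180²×46.9) = 0.08608.
CD = 0.0271 + 0.0556 × 0.08608² = 0.02751.
L/D = CL/CD = 0.08608 / 0.02751 = 3.13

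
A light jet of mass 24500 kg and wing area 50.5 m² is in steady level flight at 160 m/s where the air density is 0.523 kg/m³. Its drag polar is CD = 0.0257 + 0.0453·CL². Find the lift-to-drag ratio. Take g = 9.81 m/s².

L/D = 14.6

Level flight ⇒ L = W = m·g = 24500 × 9.81 = 2.4034×10^5 N.
q = ½ρv² = ½ × 0.523 × 160² = 6694 Pa.
CL = W/(q·S) = 2.4034×10^5 / (6694 × 50.5) = 0.7109.
CD = 0.0257 + 0.0453 × 0.7109² = 0.0486.
L/D = CL/CD = 0.7109 / 0.0486 = 14.6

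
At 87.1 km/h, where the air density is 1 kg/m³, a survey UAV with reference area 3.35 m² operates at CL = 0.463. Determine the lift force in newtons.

Convert speed: v = 87.1 km/h ÷ 3.6 = 24.19 m/s.
L = ½ρv²S·CL = ½ × 1 × 24.19² × 3.35 × 0.463 = 454 N

L = 454 N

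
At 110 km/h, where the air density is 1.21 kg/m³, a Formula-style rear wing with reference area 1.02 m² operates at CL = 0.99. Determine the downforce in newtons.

L = 570 N

Convert speed: v = 110 km/h ÷ 3.6 = 30.56 m/s.
L = ½ρv²S·CL = ½ × 1.21 × 30.56² × 1.02 × 0.99 = 570 N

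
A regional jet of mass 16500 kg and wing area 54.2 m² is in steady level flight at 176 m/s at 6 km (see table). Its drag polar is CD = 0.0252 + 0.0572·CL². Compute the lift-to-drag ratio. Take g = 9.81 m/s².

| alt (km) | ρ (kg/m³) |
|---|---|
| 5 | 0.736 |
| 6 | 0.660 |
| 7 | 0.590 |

L/D = 9.71

At 6 km, from the table: ρ = 0.660 kg/m³.
Weight W = mg = 16500 × 9.81 = 1.6186×10^5 N; in level flight L = W.
Dynamic pressure q = 0.5 × 0.66 × 176² = 10220 Pa.
Required CL = L/(qS) = 1.6186×10^5/(10220·54.2) = 0.2922.
CD = 0.0252 + 0.0572 × 0.2922² = 0.03008.
L/D = CL/CD = 0.2922 / 0.03008 = 9.71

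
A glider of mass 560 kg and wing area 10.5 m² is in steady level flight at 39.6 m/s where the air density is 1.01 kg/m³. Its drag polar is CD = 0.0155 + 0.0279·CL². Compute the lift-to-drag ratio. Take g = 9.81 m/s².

L/D = 23.9

Level flight ⇒ L = W = m·g = 560 × 9.81 = 5493.6 N.
Dynamic pressure q = 0.5 × 1.01 × 39.6² = 791.9 Pa.
CL = W/(q·S) = 5493.6 / (791.9 × 10.5) = 0.6607.
CD = 0.0155 + 0.0279 × 0.6607² = 0.02768.
L/D = CL/CD = 0.6607 / 0.02768 = 23.9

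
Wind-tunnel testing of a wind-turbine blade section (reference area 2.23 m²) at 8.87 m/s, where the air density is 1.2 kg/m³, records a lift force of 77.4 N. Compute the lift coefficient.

CL = 0.735

From L = ½ρv²S·CL, rearranging gives CL = 2L/(ρv²S).
CL = 2 × 77.4 / (1.2 × 8.87² × 2.23) = 0.735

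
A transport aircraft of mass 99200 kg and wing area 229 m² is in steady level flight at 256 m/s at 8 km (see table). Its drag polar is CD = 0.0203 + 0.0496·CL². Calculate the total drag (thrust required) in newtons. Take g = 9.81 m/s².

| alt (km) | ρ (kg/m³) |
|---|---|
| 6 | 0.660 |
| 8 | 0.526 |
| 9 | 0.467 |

At 8 km, from the table: ρ = 0.526 kg/m³.
Level flight ⇒ L = W = m·g = 99200 × 9.81 = 9.7315×10^5 N.
q = ½ρv² = ½ × 0.526 × 256² = 17240 Pa.
CL = 2W/(ρv²S) = 2×9.7315×10^5/(0.526×256²×229) = 0.2466.
CD = 0.0203 + 0.0496 × 0.2466² = 0.02332.
D = q·S·CD = 17240 × 229 × 0.02332 = 92030 N

D = 92000 N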